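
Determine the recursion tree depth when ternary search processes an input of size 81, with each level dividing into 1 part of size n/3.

For divide and conquer with division factor 3:

Problem sizes at each level:
Level 0: 81
Level 1: 27
Level 2: 9
Level 3: 3
Level 4: 1

The root is level 0 and the size-1 base case is level 4 (the tree spans levels 0 through 4, i.e. 5 levels counting the root), so the depth is the number of divisions: log_3(81) = 4

The recursion tree depth is log_3(81) = 4. At each level, the problem size is divided by 3, so it takes 4 divisions to reduce to a base case of size 1. The algorithm makes 1 recursive call at each level.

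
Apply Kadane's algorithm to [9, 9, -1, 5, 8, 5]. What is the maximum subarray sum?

Using Kadane's algorithm on [9, 9, -1, 5, 8, 5]:

Scanning through the array:
Position 1 (value 9): max_ending_here = 18, max_so_far = 18
Position 2 (value -1): max_ending_here = 17, max_so_far = 18
Position 3 (value 5): max_ending_here = 22, max_so_far = 22
Position 4 (value 8): max_ending_here = 30, max_so_far = 30
Position 5 (value 5): max_ending_here = 35, max_so_far = 35

Maximum subarray: [9, 9, -1, 5, 8, 5]
Maximum sum: 35

The maximum subarray is [9, 9, -1, 5, 8, 5] with sum 35. This subarray runs from index 0 to index 5.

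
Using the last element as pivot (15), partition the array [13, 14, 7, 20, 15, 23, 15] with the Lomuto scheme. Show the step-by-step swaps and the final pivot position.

Lomuto partition with pivot = 15:

Initial array: [13, 14, 7, 20, 15, 23, 15]

arr[0]=13 <= 15: swap with position 0, array becomes [13, 14, 7, 20, 15, 23, 15]
arr[1]=14 <= 15: swap with position 1, array becomes [13, 14, 7, 20, 15, 23, 15]
arr[2]=7 <= 15: swap with position 2, array becomes [13, 14, 7, 20, 15, 23, 15]
arr[3]=20 > 15: no swap
arr[4]=15 <= 15: swap with position 3, array becomes [13, 14, 7, 15, 20, 23, 15]
arr[5]=23 > 15: no swap

Place pivot at position 4: [13, 14, 7, 15, 15, 23, 20]
Pivot position: 4

After partitioning with pivot 15, the array becomes [13, 14, 7, 15, 15, 23, 20]. The pivot is placed at index 4. All elements to the left of the pivot are <= 15, and all elements to the right are > 15.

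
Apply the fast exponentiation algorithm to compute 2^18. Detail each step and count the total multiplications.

Computing 2^18 by squaring (build up from 2^1; each line after the first costs one multiplication):

2^1 = 2
2^2 = (2^1)^2 = 2^2 = 4
2^4 = (2^2)^2 = 4^2 = 16
2^8 = (2^4)^2 = 16^2 = 256
2^9 = 2 * 2^8 = 2 * 256 = 512
2^18 = (2^9)^2 = 512^2 = 262144

Result: 262144
Multiplications needed: 5 (5 lines after 2^1)

2^18 = 262144. Using exponentiation by squaring, this requires 5 multiplications. The key idea: if the exponent is even, square the half-power; if odd, multiply by the base once.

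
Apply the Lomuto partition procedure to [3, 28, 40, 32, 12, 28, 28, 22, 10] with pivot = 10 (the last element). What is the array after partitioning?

Lomuto partition with pivot = 10:

Initial array: [3, 28, 40, 32, 12, 28, 28, 22, 10]

arr[0]=3 <= 10: swap with position 0, array becomes [3, 28, 40, 32, 12, 28, 28, 22, 10]
arr[1]=28 > 10: no swap
arr[2]=40 > 10: no swap
arr[3]=32 > 10: no swap
arr[4]=12 > 10: no swap
arr[5]=28 > 10: no swap
arr[6]=28 > 10: no swap
arr[7]=22 > 10: no swap

Place pivot at position 1: [3, 10, 40, 32, 12, 28, 28, 22, 28]
Pivot position: 1

After partitioning with pivot 10, the array becomes [3, 10, 40, 32, 12, 28, 28, 22, 28]. The pivot is placed at index 1. All elements to the left of the pivot are <= 10, and all elements to the right are > 10.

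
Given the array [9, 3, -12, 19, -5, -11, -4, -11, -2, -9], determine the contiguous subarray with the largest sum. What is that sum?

Using Kadane's algorithm on [9, 3, -12, 19, -5, -11, -4, -11, -2, -9]:

Scanning through the array:
Position 1 (value 3): max_ending_here = 12, max_so_far = 12
Position 2 (value -12): max_ending_here = 0, max_so_far = 12
Position 3 (value 19): max_ending_here = 19, max_so_far = 19
Position 4 (value -5): max_ending_here = 14, max_so_far = 19
Position 5 (value -11): max_ending_here = 3, max_so_far = 19
Position 6 (value -4): max_ending_here = -1, max_so_far = 19
Position 7 (value -11): max_ending_here = -11, max_so_far = 19
Position 8 (value -2): max_ending_here = -2, max_so_far = 19
Position 9 (value -9): max_ending_here = -9, max_so_far = 19

Maximum subarray: [9, 3, -12, 19]
Maximum sum: 19

The maximum subarray is [9, 3, -12, 19] with sum 19. This subarray runs from index 0 to index 3.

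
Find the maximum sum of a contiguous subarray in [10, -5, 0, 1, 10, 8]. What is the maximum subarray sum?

Using Kadane's algorithm on [10, -5, 0, 1, 10, 8]:

Scanning through the array:
Position 1 (value -5): max_ending_here = 5, max_so_far = 10
Position 2 (value 0): max_ending_here = 5, max_so_far = 10
Position 3 (value 1): max_ending_here = 6, max_so_far = 10
Position 4 (value 10): max_ending_here = 16, max_so_far = 16
Position 5 (value 8): max_ending_here = 24, max_so_far = 24

Maximum subarray: [10, -5, 0, 1, 10, 8]
Maximum sum: 24

The maximum subarray is [10, -5, 0, 1, 10, 8] with sum 24. This subarray runs from index 0 to index 5.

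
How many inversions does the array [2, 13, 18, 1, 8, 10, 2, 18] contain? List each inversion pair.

Finding inversions in [2, 13, 18, 1, 8, 10, 2, 18]:

(0, 3): arr[0]=2 > arr[3]=1
(1, 3): arr[1]=13 > arr[3]=1
(1, 4): arr[1]=13 > arr[4]=8
(1, 5): arr[1]=13 > arr[5]=10
(1, 6): arr[1]=13 > arr[6]=2
(2, 3): arr[2]=18 > arr[3]=1
(2, 4): arr[2]=18 > arr[4]=8
(2, 5): arr[2]=18 > arr[5]=10
(2, 6): arr[2]=18 > arr[6]=2
(4, 6): arr[4]=8 > arr[6]=2
(5, 6): arr[5]=10 > arr[6]=2

Total inversions: 11

The array has 11 inversion(s): (0,3), (1,3), (1,4), (1,5), (1,6), (2,3), (2,4), (2,5), (2,6), (4,6), (5,6). Each pair (i,j) satisfies i < j and arr[i] > arr[j].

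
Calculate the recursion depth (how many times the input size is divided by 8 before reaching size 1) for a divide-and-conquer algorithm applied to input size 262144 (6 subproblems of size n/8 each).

For divide and conquer with division factor 8:

Problem sizes at each level:
Level 0: 262144
Level 1: 32768
Level 2: 4096
Level 3: 512
Level 4: 64
Level 5: 8
Level 6: 1

The root is level 0 and the size-1 base case is level 6 (the tree spans levels 0 through 6, i.e. 7 levels counting the root), so the depth is the number of divisions: log_8(262144) = 6

The recursion tree depth is log_8(262144) = 6. At each level, the problem size is divided by 8, so it takes 6 divisions to reduce to a base case of size 1. The algorithm makes 6 recursive calls at each level.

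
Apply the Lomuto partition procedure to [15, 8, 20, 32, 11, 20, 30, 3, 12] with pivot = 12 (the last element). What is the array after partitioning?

Lomuto partition with pivot = 12:

Initial array: [15, 8, 20, 32, 11, 20, 30, 3, 12]

arr[0]=15 > 12: no swap
arr[1]=8 <= 12: swap with position 0, array becomes [8, 15, 20, 32, 11, 20, 30, 3, 12]
arr[2]=20 > 12: no swap
arr[3]=32 > 12: no swap
arr[4]=11 <= 12: swap with position 1, array becomes [8, 11, 20, 32, 15, 20, 30, 3, 12]
arr[5]=20 > 12: no swap
arr[6]=30 > 12: no swap
arr[7]=3 <= 12: swap with position 2, array becomes [8, 11, 3, 32, 15, 20, 30, 20, 12]

Place pivot at position 3: [8, 11, 3, 12, 15, 20, 30, 20, 32]
Pivot position: 3

After partitioning with pivot 12, the array becomes [8, 11, 3, 12, 15, 20, 30, 20, 32]. The pivot is placed at index 3. All elements to the left of the pivot are <= 12, and all elements to the right are > 12.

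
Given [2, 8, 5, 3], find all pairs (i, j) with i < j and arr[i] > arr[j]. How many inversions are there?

Finding inversions in [2, 8, 5, 3]:

(1, 2): arr[1]=8 > arr[2]=5
(1, 3): arr[1]=8 > arr[3]=3
(2, 3): arr[2]=5 > arr[3]=3

Total inversions: 3

The array has 3 inversion(s): (1,2), (1,3), (2,3). Each pair (i,j) satisfies i < j and arr[i] > arr[j].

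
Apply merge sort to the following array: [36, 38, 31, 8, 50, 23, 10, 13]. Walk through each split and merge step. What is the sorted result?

Merge sort trace:

Split: [36, 38, 31, 8, 50, 23, 10, 13] -> [36, 38, 31, 8] and [50, 23, 10, 13]
  Split: [36, 38, 31, 8] -> [36, 38] and [31, 8]
    Split: [36, 38] -> [36] and [38]
    Merge: [36] + [38] -> [36, 38]
    Split: [31, 8] -> [31] and [8]
    Merge: [31] + [8] -> [8, 31]
  Merge: [36, 38] + [8, 31] -> [8, 31, 36, 38]
  Split: [50, 23, 10, 13] -> [50, 23] and [10, 13]
    Split: [50, 23] -> [50] and [23]
    Merge: [50] + [23] -> [23, 50]
    Split: [10, 13] -> [10] and [13]
    Merge: [10] + [13] -> [10, 13]
  Merge: [23, 50] + [10, 13] -> [10, 13, 23, 50]
Merge: [8, 31, 36, 38] + [10, 13, 23, 50] -> [8, 10, 13, 23, 31, 36, 38, 50]

Final sorted array: [8, 10, 13, 23, 31, 36, 38, 50]

The merge sort proceeds by recursively splitting the array and merging sorted halves.
After all merges, the sorted array is [8, 10, 13, 23, 31, 36, 38, 50].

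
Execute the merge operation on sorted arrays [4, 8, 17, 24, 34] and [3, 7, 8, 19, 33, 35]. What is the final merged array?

Merging process:

Compare 4 vs 3: take 3 from right. Merged: [3]
Compare 4 vs 7: take 4 from left. Merged: [3, 4]
Compare 8 vs 7: take 7 from right. Merged: [3, 4, 7]
Compare 8 vs 8: take 8 from left. Merged: [3, 4, 7, 8]
Compare 17 vs 8: take 8 from right. Merged: [3, 4, 7, 8, 8]
Compare 17 vs 19: take 17 from left. Merged: [3, 4, 7, 8, 8, 17]
Compare 24 vs 19: take 19 from right. Merged: [3, 4, 7, 8, 8, 17, 19]
Compare 24 vs 33: take 24 from left. Merged: [3, 4, 7, 8, 8, 17, 19, 24]
Compare 34 vs 33: take 33 from right. Merged: [3, 4, 7, 8, 8, 17, 19, 24, 33]
Compare 34 vs 35: take 34 from left. Merged: [3, 4, 7, 8, 8, 17, 19, 24, 33, 34]
Append remaining from right: [35]. Merged: [3, 4, 7, 8, 8, 17, 19, 24, 33, 34, 35]

Final merged array: [3, 4, 7, 8, 8, 17, 19, 24, 33, 34, 35]
Total comparisons: 10

The merged array is [3, 4, 7, 8, 8, 17, 19, 24, 33, 34, 35], requiring 10 comparisons. The merge step runs in O(n) time where n is the total number of elements.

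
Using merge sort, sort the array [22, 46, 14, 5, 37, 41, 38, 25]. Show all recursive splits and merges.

Merge sort trace:

Split: [22, 46, 14, 5, 37, 41, 38, 25] -> [22, 46, 14, 5] and [37, 41, 38, 25]
  Split: [22, 46, 14, 5] -> [22, 46] and [14, 5]
    Split: [22, 46] -> [22] and [46]
    Merge: [22] + [46] -> [22, 46]
    Split: [14, 5] -> [14] and [5]
    Merge: [14] + [5] -> [5, 14]
  Merge: [22, 46] + [5, 14] -> [5, 14, 22, 46]
  Split: [37, 41, 38, 25] -> [37, 41] and [38, 25]
    Split: [37, 41] -> [37] and [41]
    Merge: [37] + [41] -> [37, 41]
    Split: [38, 25] -> [38] and [25]
    Merge: [38] + [25] -> [25, 38]
  Merge: [37, 41] + [25, 38] -> [25, 37, 38, 41]
Merge: [5, 14, 22, 46] + [25, 37, 38, 41] -> [5, 14, 22, 25, 37, 38, 41, 46]

Final sorted array: [5, 14, 22, 25, 37, 38, 41, 46]

The merge sort proceeds by recursively splitting the array and merging sorted halves.
After all merges, the sorted array is [5, 14, 22, 25, 37, 38, 41, 46].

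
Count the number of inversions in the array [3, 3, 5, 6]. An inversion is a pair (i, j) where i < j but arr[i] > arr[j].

Finding inversions in [3, 3, 5, 6]:


Total inversions: 0

The array has 0 inversions. It is already sorted.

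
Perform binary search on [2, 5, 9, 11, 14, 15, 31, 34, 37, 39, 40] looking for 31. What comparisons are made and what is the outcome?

Binary search for 31 in [2, 5, 9, 11, 14, 15, 31, 34, 37, 39, 40]:

lo=0, hi=10, mid=5, arr[mid]=15 -> 15 < 31, search right half
lo=6, hi=10, mid=8, arr[mid]=37 -> 37 > 31, search left half
lo=6, hi=7, mid=6, arr[mid]=31 -> Found target at index 6!

Binary search finds 31 at index 6 after 3 comparisons. The search repeatedly halves the search space by comparing with the middle element.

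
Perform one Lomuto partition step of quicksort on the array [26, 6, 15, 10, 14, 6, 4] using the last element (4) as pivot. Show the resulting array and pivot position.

Lomuto partition with pivot = 4:

Initial array: [26, 6, 15, 10, 14, 6, 4]

arr[0]=26 > 4: no swap
arr[1]=6 > 4: no swap
arr[2]=15 > 4: no swap
arr[3]=10 > 4: no swap
arr[4]=14 > 4: no swap
arr[5]=6 > 4: no swap

Place pivot at position 0: [4, 6, 15, 10, 14, 6, 26]
Pivot position: 0

After partitioning with pivot 4, the array becomes [4, 6, 15, 10, 14, 6, 26]. The pivot is placed at index 0. All elements to the left of the pivot are <= 4, and all elements to the right are > 4.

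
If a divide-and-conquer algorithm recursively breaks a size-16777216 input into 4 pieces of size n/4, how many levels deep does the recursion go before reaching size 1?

For divide and conquer with division factor 4:

Problem sizes at each level:
Level 0: 16777216
Level 1: 4194304
Level 2: 1048576
Level 3: 262144
Level 4: 65536
Level 5: 16384
Level 6: 4096
Level 7: 1024
Level 8: 256
Level 9: 64
Level 10: 16
Level 11: 4
Level 12: 1

The root is level 0 and the size-1 base case is level 12 (the tree spans levels 0 through 12, i.e. 13 levels counting the root), so the depth is the number of divisions: log_4(16777216) = 12

The recursion tree depth is log_4(16777216) = 12. At each level, the problem size is divided by 4, so it takes 12 divisions to reduce to a base case of size 1. The algorithm makes 4 recursive calls at each level.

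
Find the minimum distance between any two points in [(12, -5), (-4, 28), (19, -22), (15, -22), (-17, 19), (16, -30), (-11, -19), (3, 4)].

Computing all pairwise distances among 8 points:

d((12, -5), (-4, 28)) = 36.6742
d((12, -5), (19, -22)) = 18.3848
d((12, -5), (15, -22)) = 17.2627
d((12, -5), (-17, 19)) = 37.6431
d((12, -5), (16, -30)) = 25.318
d((12, -5), (-11, -19)) = 26.9258
d((12, -5), (3, 4)) = 12.7279
d((-4, 28), (19, -22)) = 55.0364
d((-4, 28), (15, -22)) = 53.4883
d((-4, 28), (-17, 19)) = 15.8114
d((-4, 28), (16, -30)) = 61.3514
d((-4, 28), (-11, -19)) = 47.5184
d((-4, 28), (3, 4)) = 25.0
d((19, -22), (15, -22)) = 4.0 <-- minimum
d((19, -22), (-17, 19)) = 54.5619
d((19, -22), (16, -30)) = 8.544
d((19, -22), (-11, -19)) = 30.1496
d((19, -22), (3, 4)) = 30.5287
d((15, -22), (-17, 19)) = 52.0096
d((15, -22), (16, -30)) = 8.0623
d((15, -22), (-11, -19)) = 26.1725
d((15, -22), (3, 4)) = 28.6356
d((-17, 19), (16, -30)) = 59.0762
d((-17, 19), (-11, -19)) = 38.4708
d((-17, 19), (3, 4)) = 25.0
d((16, -30), (-11, -19)) = 29.1548
d((16, -30), (3, 4)) = 36.4005
d((-11, -19), (3, 4)) = 26.9258

Closest pair: (19, -22) and (15, -22) with distance 4.0

The closest pair is (19, -22) and (15, -22) with Euclidean distance 4.0. For 8 points, brute-force pairwise comparison is shown above. For large n, the divide-and-conquer algorithm (sort by x, recurse on halves, check the dividing strip) achieves O(n log n).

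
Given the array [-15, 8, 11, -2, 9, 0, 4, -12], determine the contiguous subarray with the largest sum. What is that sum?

Using Kadane's algorithm on [-15, 8, 11, -2, 9, 0, 4, -12]:

Scanning through the array:
Position 1 (value 8): max_ending_here = 8, max_so_far = 8
Position 2 (value 11): max_ending_here = 19, max_so_far = 19
Position 3 (value -2): max_ending_here = 17, max_so_far = 19
Position 4 (value 9): max_ending_here = 26, max_so_far = 26
Position 5 (value 0): max_ending_here = 26, max_so_far = 26
Position 6 (value 4): max_ending_here = 30, max_so_far = 30
Position 7 (value -12): max_ending_here = 18, max_so_far = 30

Maximum subarray: [8, 11, -2, 9, 0, 4]
Maximum sum: 30

The maximum subarray is [8, 11, -2, 9, 0, 4] with sum 30. This subarray runs from index 1 to index 6.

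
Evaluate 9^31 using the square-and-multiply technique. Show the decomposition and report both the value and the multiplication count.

Computing 9^31 by squaring (build up from 9^1; each line after the first costs one multiplication):

9^1 = 9
9^2 = (9^1)^2 = 9^2 = 81
9^3 = 9 * 9^2 = 9 * 81 = 729
9^6 = (9^3)^2 = 729^2 = 531441
9^7 = 9 * 9^6 = 9 * 531441 = 4782969
9^14 = (9^7)^2 = 4782969^2 = 22876792454961
9^15 = 9 * 9^14 = 9 * 22876792454961 = 205891132094649
9^30 = (9^15)^2 = 205891132094649^2 = 42391158275216203514294433201
9^31 = 9 * 9^30 = 9 * 42391158275216203514294433201 = 381520424476945831628649898809

Result: 381520424476945831628649898809
Multiplications needed: 8 (8 lines after 9^1)

9^31 = 381520424476945831628649898809. Using exponentiation by squaring, this requires 8 multiplications. The key idea: if the exponent is even, square the half-power; if odd, multiply by the base once.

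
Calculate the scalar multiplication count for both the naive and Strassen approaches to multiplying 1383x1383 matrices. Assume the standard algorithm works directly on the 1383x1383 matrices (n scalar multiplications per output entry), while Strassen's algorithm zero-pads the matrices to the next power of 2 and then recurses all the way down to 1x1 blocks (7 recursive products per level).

Matrix multiplication for 1383x1383 matrices:

Strassen's algorithm requires power-of-2 dimensions. Pad 1383x1383 to 2048x2048 (next power of 2).

Standard algorithm: 1383^3 = 2645248887 multiplications
Strassen's algorithm: 7^(log2(2048)) = 7^11 = 1977326743 multiplications
Savings: 2645248887 - 1977326743 = 667922144 multiplications

Standard: 2645248887 multiplications (1383^3). Strassen: 1977326743 multiplications (7^11, after padding to 2048x2048). Strassen reduces 8 recursive multiplications to 7 at each level.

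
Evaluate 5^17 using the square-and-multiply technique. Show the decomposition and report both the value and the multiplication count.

Computing 5^17 by squaring (build up from 5^1; each line after the first costs one multiplication):

5^1 = 5
5^2 = (5^1)^2 = 5^2 = 25
5^4 = (5^2)^2 = 25^2 = 625
5^8 = (5^4)^2 = 625^2 = 390625
5^16 = (5^8)^2 = 390625^2 = 152587890625
5^17 = 5 * 5^16 = 5 * 152587890625 = 762939453125

Result: 762939453125
Multiplications needed: 5 (5 lines after 5^1)

5^17 = 762939453125. Using exponentiation by squaring, this requires 5 multiplications. The key idea: if the exponent is even, square the half-power; if odd, multiply by the base once.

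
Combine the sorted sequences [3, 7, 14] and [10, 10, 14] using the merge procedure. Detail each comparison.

Merging process:

Compare 3 vs 10: take 3 from left. Merged: [3]
Compare 7 vs 10: take 7 from left. Merged: [3, 7]
Compare 14 vs 10: take 10 from right. Merged: [3, 7, 10]
Compare 14 vs 10: take 10 from right. Merged: [3, 7, 10, 10]
Compare 14 vs 14: take 14 from left. Merged: [3, 7, 10, 10, 14]
Append remaining from right: [14]. Merged: [3, 7, 10, 10, 14, 14]

Final merged array: [3, 7, 10, 10, 14, 14]
Total comparisons: 5

The merged array is [3, 7, 10, 10, 14, 14], requiring 5 comparisons. The merge step runs in O(n) time where n is the total number of elements.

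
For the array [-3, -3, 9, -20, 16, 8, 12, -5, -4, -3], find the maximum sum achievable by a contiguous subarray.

Using Kadane's algorithm on [-3, -3, 9, -20, 16, 8, 12, -5, -4, -3]:

Scanning through the array:
Position 1 (value -3): max_ending_here = -3, max_so_far = -3
Position 2 (value 9): max_ending_here = 9, max_so_far = 9
Position 3 (value -20): max_ending_here = -11, max_so_far = 9
Position 4 (value 16): max_ending_here = 16, max_so_far = 16
Position 5 (value 8): max_ending_here = 24, max_so_far = 24
Position 6 (value 12): max_ending_here = 36, max_so_far = 36
Position 7 (value -5): max_ending_here = 31, max_so_far = 36
Position 8 (value -4): max_ending_here = 27, max_so_far = 36
Position 9 (value -3): max_ending_here = 24, max_so_far = 36

Maximum subarray: [16, 8, 12]
Maximum sum: 36

The maximum subarray is [16, 8, 12] with sum 36. This subarray runs from index 4 to index 6.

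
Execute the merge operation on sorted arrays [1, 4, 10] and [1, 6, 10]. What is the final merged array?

Merging process:

Compare 1 vs 1: take 1 from left. Merged: [1]
Compare 4 vs 1: take 1 from right. Merged: [1, 1]
Compare 4 vs 6: take 4 from left. Merged: [1, 1, 4]
Compare 10 vs 6: take 6 from right. Merged: [1, 1, 4, 6]
Compare 10 vs 10: take 10 from left. Merged: [1, 1, 4, 6, 10]
Append remaining from right: [10]. Merged: [1, 1, 4, 6, 10, 10]

Final merged array: [1, 1, 4, 6, 10, 10]
Total comparisons: 5

The merged array is [1, 1, 4, 6, 10, 10], requiring 5 comparisons. The merge step runs in O(n) time where n is the total number of elements.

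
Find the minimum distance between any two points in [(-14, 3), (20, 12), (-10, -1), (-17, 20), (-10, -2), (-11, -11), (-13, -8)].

Computing all pairwise distances among 7 points:

d((-14, 3), (20, 12)) = 35.171
d((-14, 3), (-10, -1)) = 5.6569
d((-14, 3), (-17, 20)) = 17.2627
d((-14, 3), (-10, -2)) = 6.4031
d((-14, 3), (-11, -11)) = 14.3178
d((-14, 3), (-13, -8)) = 11.0454
d((20, 12), (-10, -1)) = 32.6956
d((20, 12), (-17, 20)) = 37.855
d((20, 12), (-10, -2)) = 33.1059
d((20, 12), (-11, -11)) = 38.6005
d((20, 12), (-13, -8)) = 38.5876
d((-10, -1), (-17, 20)) = 22.1359
d((-10, -1), (-10, -2)) = 1.0 <-- minimum
d((-10, -1), (-11, -11)) = 10.0499
d((-10, -1), (-13, -8)) = 7.6158
d((-17, 20), (-10, -2)) = 23.0868
d((-17, 20), (-11, -11)) = 31.5753
d((-17, 20), (-13, -8)) = 28.2843
d((-10, -2), (-11, -11)) = 9.0554
d((-10, -2), (-13, -8)) = 6.7082
d((-11, -11), (-13, -8)) = 3.6056

Closest pair: (-10, -1) and (-10, -2) with distance 1.0

The closest pair is (-10, -1) and (-10, -2) with Euclidean distance 1.0. For 7 points, brute-force pairwise comparison is shown above. For large n, the divide-and-conquer algorithm (sort by x, recurse on halves, check the dividing strip) achieves O(n log n).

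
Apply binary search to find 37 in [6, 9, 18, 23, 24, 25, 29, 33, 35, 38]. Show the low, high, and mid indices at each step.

Binary search for 37 in [6, 9, 18, 23, 24, 25, 29, 33, 35, 38]:

lo=0, hi=9, mid=4, arr[mid]=24 -> 24 < 37, search right half
lo=5, hi=9, mid=7, arr[mid]=33 -> 33 < 37, search right half
lo=8, hi=9, mid=8, arr[mid]=35 -> 35 < 37, search right half
lo=9, hi=9, mid=9, arr[mid]=38 -> 38 > 37, search left half
lo=9 > hi=8, target 37 not found

Binary search determines that 37 is not in the array after 4 comparisons. The search space was exhausted without finding the target.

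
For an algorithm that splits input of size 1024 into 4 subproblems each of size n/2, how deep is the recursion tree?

For divide and conquer with division factor 2:

Problem sizes at each level:
Level 0: 1024
Level 1: 512
Level 2: 256
Level 3: 128
Level 4: 64
Level 5: 32
Level 6: 16
Level 7: 8
Level 8: 4
Level 9: 2
Level 10: 1

The root is level 0 and the size-1 base case is level 10 (the tree spans levels 0 through 10, i.e. 11 levels counting the root), so the depth is the number of divisions: log_2(1024) = 10

The recursion tree depth is log_2(1024) = 10. At each level, the problem size is divided by 2, so it takes 10 divisions to reduce to a base case of size 1. The algorithm makes 4 recursive calls at each level.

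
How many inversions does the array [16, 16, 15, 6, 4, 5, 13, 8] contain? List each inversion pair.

Finding inversions in [16, 16, 15, 6, 4, 5, 13, 8]:

(0, 2): arr[0]=16 > arr[2]=15
(0, 3): arr[0]=16 > arr[3]=6
(0, 4): arr[0]=16 > arr[4]=4
(0, 5): arr[0]=16 > arr[5]=5
(0, 6): arr[0]=16 > arr[6]=13
(0, 7): arr[0]=16 > arr[7]=8
(1, 2): arr[1]=16 > arr[2]=15
(1, 3): arr[1]=16 > arr[3]=6
(1, 4): arr[1]=16 > arr[4]=4
(1, 5): arr[1]=16 > arr[5]=5
(1, 6): arr[1]=16 > arr[6]=13
(1, 7): arr[1]=16 > arr[7]=8
(2, 3): arr[2]=15 > arr[3]=6
(2, 4): arr[2]=15 > arr[4]=4
(2, 5): arr[2]=15 > arr[5]=5
(2, 6): arr[2]=15 > arr[6]=13
(2, 7): arr[2]=15 > arr[7]=8
(3, 4): arr[3]=6 > arr[4]=4
(3, 5): arr[3]=6 > arr[5]=5
(6, 7): arr[6]=13 > arr[7]=8

Total inversions: 20

The array has 20 inversion(s): (0,2), (0,3), (0,4), (0,5), (0,6), (0,7), (1,2), (1,3), (1,4), (1,5), (1,6), (1,7), (2,3), (2,4), (2,5), (2,6), (2,7), (3,4), (3,5), (6,7). Each pair (i,j) satisfies i < j and arr[i] > arr[j].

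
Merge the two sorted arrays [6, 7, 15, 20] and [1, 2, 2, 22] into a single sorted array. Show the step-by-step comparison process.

Merging process:

Compare 6 vs 1: take 1 from right. Merged: [1]
Compare 6 vs 2: take 2 from right. Merged: [1, 2]
Compare 6 vs 2: take 2 from right. Merged: [1, 2, 2]
Compare 6 vs 22: take 6 from left. Merged: [1, 2, 2, 6]
Compare 7 vs 22: take 7 from left. Merged: [1, 2, 2, 6, 7]
Compare 15 vs 22: take 15 from left. Merged: [1, 2, 2, 6, 7, 15]
Compare 20 vs 22: take 20 from left. Merged: [1, 2, 2, 6, 7, 15, 20]
Append remaining from right: [22]. Merged: [1, 2, 2, 6, 7, 15, 20, 22]

Final merged array: [1, 2, 2, 6, 7, 15, 20, 22]
Total comparisons: 7

The merged array is [1, 2, 2, 6, 7, 15, 20, 22], requiring 7 comparisons. The merge step runs in O(n) time where n is the total number of elements.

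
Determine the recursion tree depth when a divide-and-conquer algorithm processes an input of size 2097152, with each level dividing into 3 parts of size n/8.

For divide and conquer with division factor 8:

Problem sizes at each level:
Level 0: 2097152
Level 1: 262144
Level 2: 32768
Level 3: 4096
Level 4: 512
Level 5: 64
Level 6: 8
Level 7: 1

The root is level 0 and the size-1 base case is level 7 (the tree spans levels 0 through 7, i.e. 8 levels counting the root), so the depth is the number of divisions: log_8(2097152) = 7

The recursion tree depth is log_8(2097152) = 7. At each level, the problem size is divided by 8, so it takes 7 divisions to reduce to a base case of size 1. The algorithm makes 3 recursive calls at each level.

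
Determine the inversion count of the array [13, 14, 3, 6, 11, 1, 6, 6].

Finding inversions in [13, 14, 3, 6, 11, 1, 6, 6]:

(0, 2): arr[0]=13 > arr[2]=3
(0, 3): arr[0]=13 > arr[3]=6
(0, 4): arr[0]=13 > arr[4]=11
(0, 5): arr[0]=13 > arr[5]=1
(0, 6): arr[0]=13 > arr[6]=6
(0, 7): arr[0]=13 > arr[7]=6
(1, 2): arr[1]=14 > arr[2]=3
(1, 3): arr[1]=14 > arr[3]=6
(1, 4): arr[1]=14 > arr[4]=11
(1, 5): arr[1]=14 > arr[5]=1
(1, 6): arr[1]=14 > arr[6]=6
(1, 7): arr[1]=14 > arr[7]=6
(2, 5): arr[2]=3 > arr[5]=1
(3, 5): arr[3]=6 > arr[5]=1
(4, 5): arr[4]=11 > arr[5]=1
(4, 6): arr[4]=11 > arr[6]=6
(4, 7): arr[4]=11 > arr[7]=6

Total inversions: 17

The array has 17 inversion(s): (0,2), (0,3), (0,4), (0,5), (0,6), (0,7), (1,2), (1,3), (1,4), (1,5), (1,6), (1,7), (2,5), (3,5), (4,5), (4,6), (4,7). Each pair (i,j) satisfies i < j and arr[i] > arr[j].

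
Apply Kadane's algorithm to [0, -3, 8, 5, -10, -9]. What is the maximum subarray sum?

Using Kadane's algorithm on [0, -3, 8, 5, -10, -9]:

Scanning through the array:
Position 1 (value -3): max_ending_here = -3, max_so_far = 0
Position 2 (value 8): max_ending_here = 8, max_so_far = 8
Position 3 (value 5): max_ending_here = 13, max_so_far = 13
Position 4 (value -10): max_ending_here = 3, max_so_far = 13
Position 5 (value -9): max_ending_here = -6, max_so_far = 13

Maximum subarray: [8, 5]
Maximum sum: 13

The maximum subarray is [8, 5] with sum 13. This subarray runs from index 2 to index 3.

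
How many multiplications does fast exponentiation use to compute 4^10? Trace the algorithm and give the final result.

Computing 4^10 by squaring (build up from 4^1; each line after the first costs one multiplication):

4^1 = 4
4^2 = (4^1)^2 = 4^2 = 16
4^4 = (4^2)^2 = 16^2 = 256
4^5 = 4 * 4^4 = 4 * 256 = 1024
4^10 = (4^5)^2 = 1024^2 = 1048576

Result: 1048576
Multiplications needed: 4 (4 lines after 4^1)

4^10 = 1048576. Using exponentiation by squaring, this requires 4 multiplications. The key idea: if the exponent is even, square the half-power; if odd, multiply by the base once.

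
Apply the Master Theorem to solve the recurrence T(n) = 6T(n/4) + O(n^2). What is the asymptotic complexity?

Master Theorem for T(n) = 6T(n/4) + O(n^2):

a = 6, b = 4, c = 2
log_b(a) = log_4(6) = 1.2925

Case 3: c = 2 > log_4(6) = 1.2925
T(n) = O(n^2) = O(n^2)

For T(n) = 6T(n/4) + O(n^2): log_4(6) = 1.2925. This is Case 3 of the Master Theorem (c > log_b(a), work dominated by root), giving O(n^2).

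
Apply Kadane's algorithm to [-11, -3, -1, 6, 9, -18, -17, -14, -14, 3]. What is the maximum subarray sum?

Using Kadane's algorithm on [-11, -3, -1, 6, 9, -18, -17, -14, -14, 3]:

Scanning through the array:
Position 1 (value -3): max_ending_here = -3, max_so_far = -3
Position 2 (value -1): max_ending_here = -1, max_so_far = -1
Position 3 (value 6): max_ending_here = 6, max_so_far = 6
Position 4 (value 9): max_ending_here = 15, max_so_far = 15
Position 5 (value -18): max_ending_here = -3, max_so_far = 15
Position 6 (value -17): max_ending_here = -17, max_so_far = 15
Position 7 (value -14): max_ending_here = -14, max_so_far = 15
Position 8 (value -14): max_ending_here = -14, max_so_far = 15
Position 9 (value 3): max_ending_here = 3, max_so_far = 15

Maximum subarray: [6, 9]
Maximum sum: 15

The maximum subarray is [6, 9] with sum 15. This subarray runs from index 3 to index 4.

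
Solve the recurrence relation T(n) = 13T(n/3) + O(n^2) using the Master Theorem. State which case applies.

Master Theorem for T(n) = 13T(n/3) + O(n^2):

a = 13, b = 3, c = 2
log_b(a) = log_3(13) = 2.3347

Case 1: c = 2 < log_3(13) = 2.3347
T(n) = O(n^(log_3 13))

For T(n) = 13T(n/3) + O(n^2): log_3(13) = 2.3347. This is Case 1 of the Master Theorem (c < log_b(a), work dominated by leaves), giving O(n^(log_3 13)).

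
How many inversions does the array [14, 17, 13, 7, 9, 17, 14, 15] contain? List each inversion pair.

Finding inversions in [14, 17, 13, 7, 9, 17, 14, 15]:

(0, 2): arr[0]=14 > arr[2]=13
(0, 3): arr[0]=14 > arr[3]=7
(0, 4): arr[0]=14 > arr[4]=9
(1, 2): arr[1]=17 > arr[2]=13
(1, 3): arr[1]=17 > arr[3]=7
(1, 4): arr[1]=17 > arr[4]=9
(1, 6): arr[1]=17 > arr[6]=14
(1, 7): arr[1]=17 > arr[7]=15
(2, 3): arr[2]=13 > arr[3]=7
(2, 4): arr[2]=13 > arr[4]=9
(5, 6): arr[5]=17 > arr[6]=14
(5, 7): arr[5]=17 > arr[7]=15

Total inversions: 12

The array has 12 inversion(s): (0,2), (0,3), (0,4), (1,2), (1,3), (1,4), (1,6), (1,7), (2,3), (2,4), (5,6), (5,7). Each pair (i,j) satisfies i < j and arr[i] > arr[j].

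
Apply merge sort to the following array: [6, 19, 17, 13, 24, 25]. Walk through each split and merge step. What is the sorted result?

Merge sort trace:

Split: [6, 19, 17, 13, 24, 25] -> [6, 19, 17] and [13, 24, 25]
  Split: [6, 19, 17] -> [6] and [19, 17]
    Split: [19, 17] -> [19] and [17]
    Merge: [19] + [17] -> [17, 19]
  Merge: [6] + [17, 19] -> [6, 17, 19]
  Split: [13, 24, 25] -> [13] and [24, 25]
    Split: [24, 25] -> [24] and [25]
    Merge: [24] + [25] -> [24, 25]
  Merge: [13] + [24, 25] -> [13, 24, 25]
Merge: [6, 17, 19] + [13, 24, 25] -> [6, 13, 17, 19, 24, 25]

Final sorted array: [6, 13, 17, 19, 24, 25]

The merge sort proceeds by recursively splitting the array and merging sorted halves.
After all merges, the sorted array is [6, 13, 17, 19, 24, 25].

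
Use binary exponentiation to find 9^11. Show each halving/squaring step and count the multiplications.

Computing 9^11 by squaring (build up from 9^1; each line after the first costs one multiplication):

9^1 = 9
9^2 = (9^1)^2 = 9^2 = 81
9^4 = (9^2)^2 = 81^2 = 6561
9^5 = 9 * 9^4 = 9 * 6561 = 59049
9^10 = (9^5)^2 = 59049^2 = 3486784401
9^11 = 9 * 9^10 = 9 * 3486784401 = 31381059609

Result: 31381059609
Multiplications needed: 5 (5 lines after 9^1)

9^11 = 31381059609. Using exponentiation by squaring, this requires 5 multiplications. The key idea: if the exponent is even, square the half-power; if odd, multiply by the base once.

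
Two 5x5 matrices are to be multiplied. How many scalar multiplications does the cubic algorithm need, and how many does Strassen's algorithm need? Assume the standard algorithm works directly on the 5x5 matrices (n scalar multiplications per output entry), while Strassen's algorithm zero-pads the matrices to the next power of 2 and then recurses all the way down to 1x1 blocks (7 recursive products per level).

Matrix multiplication for 5x5 matrices:

Strassen's algorithm requires power-of-2 dimensions. Pad 5x5 to 8x8 (next power of 2).

Standard algorithm: 5^3 = 125 multiplications
Strassen's algorithm: 7^(log2(8)) = 7^3 = 343 multiplications
Difference: 125 - 343 = -218 (Strassen uses MORE here due to padding overhead — for small or just-over-power-of-2 n, padding can outweigh the per-level savings)

Standard: 125 multiplications (5^3). Strassen: 343 multiplications (7^3, after padding to 8x8). Strassen reduces 8 recursive multiplications to 7 at each level.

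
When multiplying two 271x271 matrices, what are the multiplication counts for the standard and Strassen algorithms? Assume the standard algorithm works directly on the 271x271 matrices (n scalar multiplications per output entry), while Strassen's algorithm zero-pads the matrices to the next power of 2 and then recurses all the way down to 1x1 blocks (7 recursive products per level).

Matrix multiplication for 271x271 matrices:

Strassen's algorithm requires power-of-2 dimensions. Pad 271x271 to 512x512 (next power of 2).

Standard algorithm: 271^3 = 19902511 multiplications
Strassen's algorithm: 7^(log2(512)) = 7^9 = 40353607 multiplications
Difference: 19902511 - 40353607 = -20451096 (Strassen uses MORE here due to padding overhead — for small or just-over-power-of-2 n, padding can outweigh the per-level savings)

Standard: 19902511 multiplications (271^3). Strassen: 40353607 multiplications (7^9, after padding to 512x512). Strassen reduces 8 recursive multiplications to 7 at each level.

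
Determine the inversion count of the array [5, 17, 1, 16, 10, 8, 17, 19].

Finding inversions in [5, 17, 1, 16, 10, 8, 17, 19]:

(0, 2): arr[0]=5 > arr[2]=1
(1, 2): arr[1]=17 > arr[2]=1
(1, 3): arr[1]=17 > arr[3]=16
(1, 4): arr[1]=17 > arr[4]=10
(1, 5): arr[1]=17 > arr[5]=8
(3, 4): arr[3]=16 > arr[4]=10
(3, 5): arr[3]=16 > arr[5]=8
(4, 5): arr[4]=10 > arr[5]=8

Total inversions: 8

The array has 8 inversion(s): (0,2), (1,2), (1,3), (1,4), (1,5), (3,4), (3,5), (4,5). Each pair (i,j) satisfies i < j and arr[i] > arr[j].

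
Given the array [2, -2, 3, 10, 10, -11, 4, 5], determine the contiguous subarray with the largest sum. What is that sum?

Using Kadane's algorithm on [2, -2, 3, 10, 10, -11, 4, 5]:

Scanning through the array:
Position 1 (value -2): max_ending_here = 0, max_so_far = 2
Position 2 (value 3): max_ending_here = 3, max_so_far = 3
Position 3 (value 10): max_ending_here = 13, max_so_far = 13
Position 4 (value 10): max_ending_here = 23, max_so_far = 23
Position 5 (value -11): max_ending_here = 12, max_so_far = 23
Position 6 (value 4): max_ending_here = 16, max_so_far = 23
Position 7 (value 5): max_ending_here = 21, max_so_far = 23

Maximum subarray: [2, -2, 3, 10, 10]
Maximum sum: 23

The maximum subarray is [2, -2, 3, 10, 10] with sum 23. This subarray runs from index 0 to index 4.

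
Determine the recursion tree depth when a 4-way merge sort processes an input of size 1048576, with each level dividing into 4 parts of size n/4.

For divide and conquer with division factor 4:

Problem sizes at each level:
Level 0: 1048576
Level 1: 262144
Level 2: 65536
Level 3: 16384
Level 4: 4096
Level 5: 1024
Level 6: 256
Level 7: 64
Level 8: 16
Level 9: 4
Level 10: 1

The root is level 0 and the size-1 base case is level 10 (the tree spans levels 0 through 10, i.e. 11 levels counting the root), so the depth is the number of divisions: log_4(1048576) = 10

The recursion tree depth is log_4(1048576) = 10. At each level, the problem size is divided by 4, so it takes 10 divisions to reduce to a base case of size 1. The algorithm makes 4 recursive calls at each level.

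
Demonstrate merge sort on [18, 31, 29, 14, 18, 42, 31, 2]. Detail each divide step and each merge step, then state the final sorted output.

Merge sort trace:

Split: [18, 31, 29, 14, 18, 42, 31, 2] -> [18, 31, 29, 14] and [18, 42, 31, 2]
  Split: [18, 31, 29, 14] -> [18, 31] and [29, 14]
    Split: [18, 31] -> [18] and [31]
    Merge: [18] + [31] -> [18, 31]
    Split: [29, 14] -> [29] and [14]
    Merge: [29] + [14] -> [14, 29]
  Merge: [18, 31] + [14, 29] -> [14, 18, 29, 31]
  Split: [18, 42, 31, 2] -> [18, 42] and [31, 2]
    Split: [18, 42] -> [18] and [42]
    Merge: [18] + [42] -> [18, 42]
    Split: [31, 2] -> [31] and [2]
    Merge: [31] + [2] -> [2, 31]
  Merge: [18, 42] + [2, 31] -> [2, 18, 31, 42]
Merge: [14, 18, 29, 31] + [2, 18, 31, 42] -> [2, 14, 18, 18, 29, 31, 31, 42]

Final sorted array: [2, 14, 18, 18, 29, 31, 31, 42]

The merge sort proceeds by recursively splitting the array and merging sorted halves.
After all merges, the sorted array is [2, 14, 18, 18, 29, 31, 31, 42].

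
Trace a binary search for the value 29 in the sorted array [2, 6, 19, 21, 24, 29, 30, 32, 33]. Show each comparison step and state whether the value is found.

Binary search for 29 in [2, 6, 19, 21, 24, 29, 30, 32, 33]:

lo=0, hi=8, mid=4, arr[mid]=24 -> 24 < 29, search right half
lo=5, hi=8, mid=6, arr[mid]=30 -> 30 > 29, search left half
lo=5, hi=5, mid=5, arr[mid]=29 -> Found target at index 5!

Binary search finds 29 at index 5 after 3 comparisons. The search repeatedly halves the search space by comparing with the middle element.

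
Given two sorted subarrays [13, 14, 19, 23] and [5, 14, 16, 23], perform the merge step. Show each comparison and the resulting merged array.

Merging process:

Compare 13 vs 5: take 5 from right. Merged: [5]
Compare 13 vs 14: take 13 from left. Merged: [5, 13]
Compare 14 vs 14: take 14 from left. Merged: [5, 13, 14]
Compare 19 vs 14: take 14 from right. Merged: [5, 13, 14, 14]
Compare 19 vs 16: take 16 from right. Merged: [5, 13, 14, 14, 16]
Compare 19 vs 23: take 19 from left. Merged: [5, 13, 14, 14, 16, 19]
Compare 23 vs 23: take 23 from left. Merged: [5, 13, 14, 14, 16, 19, 23]
Append remaining from right: [23]. Merged: [5, 13, 14, 14, 16, 19, 23, 23]

Final merged array: [5, 13, 14, 14, 16, 19, 23, 23]
Total comparisons: 7

The merged array is [5, 13, 14, 14, 16, 19, 23, 23], requiring 7 comparisons. The merge step runs in O(n) time where n is the total number of elements.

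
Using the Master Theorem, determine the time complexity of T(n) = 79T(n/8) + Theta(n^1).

Master Theorem for T(n) = 79T(n/8) + O(n^1):

a = 79, b = 8, c = 1
log_b(a) = log_8(79) = 2.1013

Case 1: c = 1 < log_8(79) = 2.1013
T(n) = O(n^(log_8 79))

For T(n) = 79T(n/8) + O(n^1): log_8(79) = 2.1013. This is Case 1 of the Master Theorem (c < log_b(a), work dominated by leaves), giving O(n^(log_8 79)).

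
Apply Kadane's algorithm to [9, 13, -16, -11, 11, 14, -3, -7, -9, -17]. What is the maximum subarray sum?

Using Kadane's algorithm on [9, 13, -16, -11, 11, 14, -3, -7, -9, -17]:

Scanning through the array:
Position 1 (value 13): max_ending_here = 22, max_so_far = 22
Position 2 (value -16): max_ending_here = 6, max_so_far = 22
Position 3 (value -11): max_ending_here = -5, max_so_far = 22
Position 4 (value 11): max_ending_here = 11, max_so_far = 22
Position 5 (value 14): max_ending_here = 25, max_so_far = 25
Position 6 (value -3): max_ending_here = 22, max_so_far = 25
Position 7 (value -7): max_ending_here = 15, max_so_far = 25
Position 8 (value -9): max_ending_here = 6, max_so_far = 25
Position 9 (value -17): max_ending_here = -11, max_so_far = 25

Maximum subarray: [11, 14]
Maximum sum: 25

The maximum subarray is [11, 14] with sum 25. This subarray runs from index 4 to index 5.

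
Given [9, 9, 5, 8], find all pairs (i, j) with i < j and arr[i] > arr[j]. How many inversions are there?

Finding inversions in [9, 9, 5, 8]:

(0, 2): arr[0]=9 > arr[2]=5
(0, 3): arr[0]=9 > arr[3]=8
(1, 2): arr[1]=9 > arr[2]=5
(1, 3): arr[1]=9 > arr[3]=8

Total inversions: 4

The array has 4 inversion(s): (0,2), (0,3), (1,2), (1,3). Each pair (i,j) satisfies i < j and arr[i] > arr[j].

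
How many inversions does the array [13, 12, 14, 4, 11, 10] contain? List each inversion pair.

Finding inversions in [13, 12, 14, 4, 11, 10]:

(0, 1): arr[0]=13 > arr[1]=12
(0, 3): arr[0]=13 > arr[3]=4
(0, 4): arr[0]=13 > arr[4]=11
(0, 5): arr[0]=13 > arr[5]=10
(1, 3): arr[1]=12 > arr[3]=4
(1, 4): arr[1]=12 > arr[4]=11
(1, 5): arr[1]=12 > arr[5]=10
(2, 3): arr[2]=14 > arr[3]=4
(2, 4): arr[2]=14 > arr[4]=11
(2, 5): arr[2]=14 > arr[5]=10
(4, 5): arr[4]=11 > arr[5]=10

Total inversions: 11

The array has 11 inversion(s): (0,1), (0,3), (0,4), (0,5), (1,3), (1,4), (1,5), (2,3), (2,4), (2,5), (4,5). Each pair (i,j) satisfies i < j and arr[i] > arr[j].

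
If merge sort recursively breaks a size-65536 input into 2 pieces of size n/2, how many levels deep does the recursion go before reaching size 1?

For divide and conquer with division factor 2:

Problem sizes at each level:
Level 0: 65536
Level 1: 32768
Level 2: 16384
Level 3: 8192
Level 4: 4096
Level 5: 2048
Level 6: 1024
Level 7: 512
Level 8: 256
Level 9: 128
Level 10: 64
Level 11: 32
Level 12: 16
Level 13: 8
Level 14: 4
Level 15: 2
Level 16: 1

The root is level 0 and the size-1 base case is level 16 (the tree spans levels 0 through 16, i.e. 17 levels counting the root), so the depth is the number of divisions: log_2(65536) = 16

The recursion tree depth is log_2(65536) = 16. At each level, the problem size is divided by 2, so it takes 16 divisions to reduce to a base case of size 1. The algorithm makes 2 recursive calls at each level.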